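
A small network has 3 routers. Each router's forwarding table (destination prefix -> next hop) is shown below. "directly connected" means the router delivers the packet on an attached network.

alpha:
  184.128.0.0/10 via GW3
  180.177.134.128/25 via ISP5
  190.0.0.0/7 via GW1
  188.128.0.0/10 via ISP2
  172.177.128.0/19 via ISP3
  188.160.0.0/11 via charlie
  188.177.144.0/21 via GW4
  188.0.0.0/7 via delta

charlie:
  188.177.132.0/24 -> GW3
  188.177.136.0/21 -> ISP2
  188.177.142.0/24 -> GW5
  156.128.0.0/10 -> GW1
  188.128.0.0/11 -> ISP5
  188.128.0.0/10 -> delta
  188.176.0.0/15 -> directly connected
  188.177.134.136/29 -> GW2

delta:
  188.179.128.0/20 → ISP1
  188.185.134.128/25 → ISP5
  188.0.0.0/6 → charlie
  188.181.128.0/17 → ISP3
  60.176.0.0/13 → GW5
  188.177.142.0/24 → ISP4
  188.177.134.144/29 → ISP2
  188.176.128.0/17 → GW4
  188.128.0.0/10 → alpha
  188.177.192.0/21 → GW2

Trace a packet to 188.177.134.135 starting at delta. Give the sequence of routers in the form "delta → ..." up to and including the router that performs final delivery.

At delta: longest match for 188.177.134.135 is 188.128.0.0/10 -> alpha
At alpha: longest match for 188.177.134.135 is 188.160.0.0/11 -> charlie
At charlie: longest match for 188.177.134.135 is 188.176.0.0/15 -> directly connected

delta → alpha → charlie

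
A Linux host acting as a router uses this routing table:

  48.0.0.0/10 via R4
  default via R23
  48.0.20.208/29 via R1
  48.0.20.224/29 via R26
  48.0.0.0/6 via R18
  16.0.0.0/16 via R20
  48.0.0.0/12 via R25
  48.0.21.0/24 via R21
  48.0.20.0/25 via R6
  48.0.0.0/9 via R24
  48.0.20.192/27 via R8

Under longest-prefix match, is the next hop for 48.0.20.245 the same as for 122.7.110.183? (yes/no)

no

48.0.20.245: longest match 48.0.0.0/12 -> R25
122.7.110.183: longest match 0.0.0.0/0 -> R23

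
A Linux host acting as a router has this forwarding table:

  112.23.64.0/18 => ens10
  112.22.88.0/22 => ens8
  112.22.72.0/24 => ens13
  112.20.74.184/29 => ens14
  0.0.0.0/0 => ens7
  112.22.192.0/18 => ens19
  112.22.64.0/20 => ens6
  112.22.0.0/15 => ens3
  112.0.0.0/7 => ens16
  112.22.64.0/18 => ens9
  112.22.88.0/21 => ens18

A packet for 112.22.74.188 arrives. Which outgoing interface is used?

ens6

Routes whose prefix contains 112.22.74.188:
  0.0.0.0/0 (default, matches everything) -> ens7
  112.0.0.0/7 (112.0.0.0 - 113.255.255.255) -> ens16
  112.22.0.0/15 (112.22.0.0 - 112.23.255.255) -> ens3
  112.22.64.0/18 (112.22.64.0 - 112.22.127.255) -> ens9
  112.22.64.0/20 (112.22.64.0 - 112.22.79.255) -> ens6
More-specific entries that do NOT match:
  112.20.74.184/29 (112.20.74.184 - 112.20.74.191) does not contain 112.22.74.188
  112.22.72.0/24 (112.22.72.0 - 112.22.72.255) does not contain 112.22.74.188
  112.22.88.0/22 (112.22.88.0 - 112.22.91.255) does not contain 112.22.74.188
  112.22.88.0/21 (112.22.88.0 - 112.22.95.255) does not contain 112.22.74.188
Longest matching prefix is /20 -> interface ens6.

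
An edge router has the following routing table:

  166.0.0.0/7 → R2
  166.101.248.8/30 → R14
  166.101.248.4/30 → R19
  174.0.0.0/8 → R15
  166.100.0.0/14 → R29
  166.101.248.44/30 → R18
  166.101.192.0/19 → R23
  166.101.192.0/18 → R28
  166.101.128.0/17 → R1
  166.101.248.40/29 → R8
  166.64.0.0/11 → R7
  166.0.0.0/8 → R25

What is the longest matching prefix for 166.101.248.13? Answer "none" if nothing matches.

Entries matching 166.101.248.13:
  166.0.0.0/7 (166.0.0.0 - 167.255.255.255)
  166.0.0.0/8 (166.0.0.0 - 166.255.255.255)
  166.100.0.0/14 (166.100.0.0 - 166.103.255.255)
  166.101.128.0/17 (166.101.128.0 - 166.101.255.255)
  166.101.192.0/18 (166.101.192.0 - 166.101.255.255)
Most specific is 166.101.192.0/18.

166.101.192.0/18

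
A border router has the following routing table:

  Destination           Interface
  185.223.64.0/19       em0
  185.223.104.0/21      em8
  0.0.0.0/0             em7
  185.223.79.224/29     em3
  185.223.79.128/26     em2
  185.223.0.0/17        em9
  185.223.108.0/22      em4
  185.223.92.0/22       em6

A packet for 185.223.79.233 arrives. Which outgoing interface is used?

em0

Routes whose prefix contains 185.223.79.233:
  0.0.0.0/0 (default, matches everything) -> em7
  185.223.0.0/17 (185.223.0.0 - 185.223.127.255) -> em9
  185.223.64.0/19 (185.223.64.0 - 185.223.95.255) -> em0
More-specific entries that do NOT match:
  185.223.79.224/29 (185.223.79.224 - 185.223.79.231) does not contain 185.223.79.233
  185.223.79.128/26 (185.223.79.128 - 185.223.79.191) does not contain 185.223.79.233
  185.223.108.0/22 (185.223.108.0 - 185.223.111.255) does not contain 185.223.79.233
  185.223.92.0/22 (185.223.92.0 - 185.223.95.255) does not contain 185.223.79.233
  185.223.104.0/21 (185.223.104.0 - 185.223.111.255) does not contain 185.223.79.233
Longest matching prefix is /19 -> interface em0.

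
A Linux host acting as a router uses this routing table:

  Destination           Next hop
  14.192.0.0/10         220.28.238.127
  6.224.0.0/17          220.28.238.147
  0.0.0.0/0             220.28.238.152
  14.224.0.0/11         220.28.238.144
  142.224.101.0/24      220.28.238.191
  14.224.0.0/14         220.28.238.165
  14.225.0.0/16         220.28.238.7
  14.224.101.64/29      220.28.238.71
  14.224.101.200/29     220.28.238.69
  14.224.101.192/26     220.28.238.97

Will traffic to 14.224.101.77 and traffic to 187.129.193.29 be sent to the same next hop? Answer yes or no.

no

14.224.101.77: longest match 14.224.0.0/14 -> 220.28.238.165
187.129.193.29: longest match 0.0.0.0/0 -> 220.28.238.152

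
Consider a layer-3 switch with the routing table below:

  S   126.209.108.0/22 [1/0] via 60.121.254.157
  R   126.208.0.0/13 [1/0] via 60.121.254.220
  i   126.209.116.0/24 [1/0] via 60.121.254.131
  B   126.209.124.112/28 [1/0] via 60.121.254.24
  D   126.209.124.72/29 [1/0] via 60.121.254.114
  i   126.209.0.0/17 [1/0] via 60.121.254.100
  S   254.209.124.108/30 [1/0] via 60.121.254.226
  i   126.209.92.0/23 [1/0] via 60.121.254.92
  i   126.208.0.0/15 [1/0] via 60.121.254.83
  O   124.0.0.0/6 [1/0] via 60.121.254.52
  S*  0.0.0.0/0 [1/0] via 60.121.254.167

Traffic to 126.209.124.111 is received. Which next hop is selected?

60.121.254.100

Routes whose prefix contains 126.209.124.111:
  0.0.0.0/0 (default, matches everything) -> 60.121.254.167
  124.0.0.0/6 (124.0.0.0 - 127.255.255.255) -> 60.121.254.52
  126.208.0.0/13 (126.208.0.0 - 126.215.255.255) -> 60.121.254.220
  126.208.0.0/15 (126.208.0.0 - 126.209.255.255) -> 60.121.254.83
  126.209.0.0/17 (126.209.0.0 - 126.209.127.255) -> 60.121.254.100
More-specific entries that do NOT match:
  254.209.124.108/30 (254.209.124.108 - 254.209.124.111) does not contain 126.209.124.111
  126.209.124.72/29 (126.209.124.72 - 126.209.124.79) does not contain 126.209.124.111
  126.209.124.112/28 (126.209.124.112 - 126.209.124.127) does not contain 126.209.124.111
  126.209.116.0/24 (126.209.116.0 - 126.209.116.255) does not contain 126.209.124.111
  126.209.92.0/23 (126.209.92.0 - 126.209.93.255) does not contain 126.209.124.111
  126.209.108.0/22 (126.209.108.0 - 126.209.111.255) does not contain 126.209.124.111
Longest matching prefix is /17 -> next hop 60.121.254.100.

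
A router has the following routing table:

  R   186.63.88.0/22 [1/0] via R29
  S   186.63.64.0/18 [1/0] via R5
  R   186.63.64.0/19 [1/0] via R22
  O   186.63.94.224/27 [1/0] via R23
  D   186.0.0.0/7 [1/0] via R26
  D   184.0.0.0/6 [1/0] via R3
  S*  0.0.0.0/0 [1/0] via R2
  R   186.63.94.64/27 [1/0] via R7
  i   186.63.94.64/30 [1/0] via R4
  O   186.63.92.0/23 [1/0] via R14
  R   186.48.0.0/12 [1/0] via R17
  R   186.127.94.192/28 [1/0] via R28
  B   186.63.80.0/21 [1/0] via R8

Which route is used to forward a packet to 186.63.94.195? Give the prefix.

186.63.64.0/19

Entries matching 186.63.94.195:
  0.0.0.0/0 (default, matches everything)
  184.0.0.0/6 (184.0.0.0 - 187.255.255.255)
  186.0.0.0/7 (186.0.0.0 - 187.255.255.255)
  186.48.0.0/12 (186.48.0.0 - 186.63.255.255)
  186.63.64.0/18 (186.63.64.0 - 186.63.127.255)
  186.63.64.0/19 (186.63.64.0 - 186.63.95.255)
Most specific is 186.63.64.0/19.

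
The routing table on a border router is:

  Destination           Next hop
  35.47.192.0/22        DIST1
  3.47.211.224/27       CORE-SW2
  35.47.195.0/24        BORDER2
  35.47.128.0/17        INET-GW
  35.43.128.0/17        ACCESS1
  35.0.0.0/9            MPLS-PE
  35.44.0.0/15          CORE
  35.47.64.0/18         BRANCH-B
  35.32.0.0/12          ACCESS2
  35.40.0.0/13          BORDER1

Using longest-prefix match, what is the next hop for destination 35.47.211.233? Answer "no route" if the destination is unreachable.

INET-GW

Routes whose prefix contains 35.47.211.233:
  35.0.0.0/9 (35.0.0.0 - 35.127.255.255) -> MPLS-PE
  35.32.0.0/12 (35.32.0.0 - 35.47.255.255) -> ACCESS2
  35.40.0.0/13 (35.40.0.0 - 35.47.255.255) -> BORDER1
  35.47.128.0/17 (35.47.128.0 - 35.47.255.255) -> INET-GW
More-specific entries that do NOT match:
  3.47.211.224/27 (3.47.211.224 - 3.47.211.255) does not contain 35.47.211.233
  35.47.195.0/24 (35.47.195.0 - 35.47.195.255) does not contain 35.47.211.233
  35.47.192.0/22 (35.47.192.0 - 35.47.195.255) does not contain 35.47.211.233
  35.47.64.0/18 (35.47.64.0 - 35.47.127.255) does not contain 35.47.211.233
Longest matching prefix is /17 -> next hop INET-GW.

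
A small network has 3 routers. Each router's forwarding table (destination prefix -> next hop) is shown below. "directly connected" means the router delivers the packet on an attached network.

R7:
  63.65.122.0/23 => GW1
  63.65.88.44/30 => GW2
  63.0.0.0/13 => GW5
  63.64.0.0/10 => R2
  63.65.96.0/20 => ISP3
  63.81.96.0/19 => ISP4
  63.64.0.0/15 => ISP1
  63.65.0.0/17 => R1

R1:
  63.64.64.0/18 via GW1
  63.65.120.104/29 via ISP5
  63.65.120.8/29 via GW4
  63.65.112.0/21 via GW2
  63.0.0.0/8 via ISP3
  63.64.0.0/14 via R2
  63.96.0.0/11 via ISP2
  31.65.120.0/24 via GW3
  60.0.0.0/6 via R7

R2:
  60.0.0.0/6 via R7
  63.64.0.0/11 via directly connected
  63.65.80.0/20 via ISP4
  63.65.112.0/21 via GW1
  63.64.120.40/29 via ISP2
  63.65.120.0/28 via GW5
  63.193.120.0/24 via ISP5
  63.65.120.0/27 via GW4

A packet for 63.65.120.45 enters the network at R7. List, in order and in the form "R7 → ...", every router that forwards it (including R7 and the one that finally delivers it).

At R7: longest match for 63.65.120.45 is 63.65.0.0/17 -> R1
At R1: longest match for 63.65.120.45 is 63.64.0.0/14 -> R2
At R2: longest match for 63.65.120.45 is 63.64.0.0/11 -> directly connected

R7 → R1 → R2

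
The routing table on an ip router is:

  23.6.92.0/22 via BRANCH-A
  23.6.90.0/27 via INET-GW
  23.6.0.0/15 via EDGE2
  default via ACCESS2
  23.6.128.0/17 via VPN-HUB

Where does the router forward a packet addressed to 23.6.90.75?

Routes whose prefix contains 23.6.90.75:
  0.0.0.0/0 (default, matches everything) -> ACCESS2
  23.6.0.0/15 (23.6.0.0 - 23.7.255.255) -> EDGE2
More-specific entries that do NOT match:
  23.6.90.0/27 (23.6.90.0 - 23.6.90.31) does not contain 23.6.90.75
  23.6.92.0/22 (23.6.92.0 - 23.6.95.255) does not contain 23.6.90.75
  23.6.128.0/17 (23.6.128.0 - 23.6.255.255) does not contain 23.6.90.75
Longest matching prefix is /15 -> next hop EDGE2.

EDGE2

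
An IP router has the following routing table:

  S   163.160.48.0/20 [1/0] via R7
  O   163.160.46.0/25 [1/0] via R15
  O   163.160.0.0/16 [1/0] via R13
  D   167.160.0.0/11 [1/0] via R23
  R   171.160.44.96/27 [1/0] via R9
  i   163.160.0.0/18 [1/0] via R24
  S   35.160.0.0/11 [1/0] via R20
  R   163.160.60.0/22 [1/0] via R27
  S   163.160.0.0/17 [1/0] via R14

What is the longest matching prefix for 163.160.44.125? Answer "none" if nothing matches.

163.160.0.0/18

Entries matching 163.160.44.125:
  163.160.0.0/16 (163.160.0.0 - 163.160.255.255)
  163.160.0.0/17 (163.160.0.0 - 163.160.127.255)
  163.160.0.0/18 (163.160.0.0 - 163.160.63.255)
Most specific is 163.160.0.0/18.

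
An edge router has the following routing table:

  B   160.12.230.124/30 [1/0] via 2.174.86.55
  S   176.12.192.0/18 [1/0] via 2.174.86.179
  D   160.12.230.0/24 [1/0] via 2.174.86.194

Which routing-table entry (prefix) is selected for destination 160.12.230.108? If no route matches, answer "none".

160.12.230.0/24

Entries matching 160.12.230.108:
  160.12.230.0/24 (160.12.230.0 - 160.12.230.255)
Most specific is 160.12.230.0/24.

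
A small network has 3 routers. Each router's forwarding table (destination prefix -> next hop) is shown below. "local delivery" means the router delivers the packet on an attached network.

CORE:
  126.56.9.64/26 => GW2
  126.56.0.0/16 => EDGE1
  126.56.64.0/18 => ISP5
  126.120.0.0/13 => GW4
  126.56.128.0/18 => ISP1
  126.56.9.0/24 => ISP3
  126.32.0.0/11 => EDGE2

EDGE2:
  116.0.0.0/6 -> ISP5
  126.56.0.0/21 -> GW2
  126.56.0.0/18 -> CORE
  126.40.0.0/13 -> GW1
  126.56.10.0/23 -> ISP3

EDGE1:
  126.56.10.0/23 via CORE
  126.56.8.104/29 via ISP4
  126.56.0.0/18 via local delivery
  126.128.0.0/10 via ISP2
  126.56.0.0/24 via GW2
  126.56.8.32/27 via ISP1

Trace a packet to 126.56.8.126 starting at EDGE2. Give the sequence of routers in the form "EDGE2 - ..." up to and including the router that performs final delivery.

EDGE2 - CORE - EDGE1

At EDGE2: longest match for 126.56.8.126 is 126.56.0.0/18 -> CORE
At CORE: longest match for 126.56.8.126 is 126.56.0.0/16 -> EDGE1
At EDGE1: longest match for 126.56.8.126 is 126.56.0.0/18 -> local delivery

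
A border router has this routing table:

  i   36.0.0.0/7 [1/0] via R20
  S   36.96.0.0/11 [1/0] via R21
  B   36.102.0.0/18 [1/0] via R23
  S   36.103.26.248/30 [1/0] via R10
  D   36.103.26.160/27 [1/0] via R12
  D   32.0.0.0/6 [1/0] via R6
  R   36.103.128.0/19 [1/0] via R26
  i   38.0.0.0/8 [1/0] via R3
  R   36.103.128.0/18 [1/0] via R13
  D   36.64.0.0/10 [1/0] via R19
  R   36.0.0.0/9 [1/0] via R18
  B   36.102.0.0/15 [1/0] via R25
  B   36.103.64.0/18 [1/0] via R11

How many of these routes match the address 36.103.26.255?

5

Prefixes containing 36.103.26.255:
  36.0.0.0/7 (36.0.0.0 - 37.255.255.255)
  36.0.0.0/9 (36.0.0.0 - 36.127.255.255)
  36.64.0.0/10 (36.64.0.0 - 36.127.255.255)
  36.96.0.0/11 (36.96.0.0 - 36.127.255.255)
  36.102.0.0/15 (36.102.0.0 - 36.103.255.255)
Total matching entries: 5.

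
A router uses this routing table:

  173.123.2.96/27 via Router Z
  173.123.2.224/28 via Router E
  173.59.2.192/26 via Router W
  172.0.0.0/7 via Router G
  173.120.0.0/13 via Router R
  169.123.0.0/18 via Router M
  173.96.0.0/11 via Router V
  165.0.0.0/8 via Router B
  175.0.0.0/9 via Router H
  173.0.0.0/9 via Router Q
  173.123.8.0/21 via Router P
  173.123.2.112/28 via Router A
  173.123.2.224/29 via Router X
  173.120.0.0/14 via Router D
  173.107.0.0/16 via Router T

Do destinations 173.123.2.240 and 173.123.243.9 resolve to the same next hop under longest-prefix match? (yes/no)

yes

173.123.2.240: longest match 173.120.0.0/14 -> Router D
173.123.243.9: longest match 173.120.0.0/14 -> Router D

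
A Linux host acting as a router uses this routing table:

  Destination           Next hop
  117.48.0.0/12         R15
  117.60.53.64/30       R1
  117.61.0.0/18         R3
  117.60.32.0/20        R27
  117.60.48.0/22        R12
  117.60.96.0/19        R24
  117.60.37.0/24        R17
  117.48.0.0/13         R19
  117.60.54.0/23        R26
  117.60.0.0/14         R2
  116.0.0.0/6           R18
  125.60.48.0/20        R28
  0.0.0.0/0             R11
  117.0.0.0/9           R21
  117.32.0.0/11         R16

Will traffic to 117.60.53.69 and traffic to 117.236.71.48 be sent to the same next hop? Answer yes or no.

117.60.53.69: longest match 117.60.0.0/14 -> R2
117.236.71.48: longest match 116.0.0.0/6 -> R18

no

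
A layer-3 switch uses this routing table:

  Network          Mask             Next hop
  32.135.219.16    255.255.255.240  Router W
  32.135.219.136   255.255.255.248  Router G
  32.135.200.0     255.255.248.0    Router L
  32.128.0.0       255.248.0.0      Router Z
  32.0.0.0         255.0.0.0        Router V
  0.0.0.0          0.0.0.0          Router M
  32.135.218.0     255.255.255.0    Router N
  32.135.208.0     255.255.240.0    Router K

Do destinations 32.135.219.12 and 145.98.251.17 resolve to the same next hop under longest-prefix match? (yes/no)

no

32.135.219.12: longest match 32.135.208.0/20 -> Router K
145.98.251.17: longest match 0.0.0.0/0 -> Router M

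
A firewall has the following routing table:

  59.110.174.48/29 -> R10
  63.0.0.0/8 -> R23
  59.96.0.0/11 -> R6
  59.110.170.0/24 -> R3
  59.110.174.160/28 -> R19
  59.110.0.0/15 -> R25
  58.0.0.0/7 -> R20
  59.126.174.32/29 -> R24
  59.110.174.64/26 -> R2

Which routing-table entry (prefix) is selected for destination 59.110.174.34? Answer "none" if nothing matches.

Entries matching 59.110.174.34:
  58.0.0.0/7 (58.0.0.0 - 59.255.255.255)
  59.96.0.0/11 (59.96.0.0 - 59.127.255.255)
  59.110.0.0/15 (59.110.0.0 - 59.111.255.255)
Most specific is 59.110.0.0/15.

59.110.0.0/15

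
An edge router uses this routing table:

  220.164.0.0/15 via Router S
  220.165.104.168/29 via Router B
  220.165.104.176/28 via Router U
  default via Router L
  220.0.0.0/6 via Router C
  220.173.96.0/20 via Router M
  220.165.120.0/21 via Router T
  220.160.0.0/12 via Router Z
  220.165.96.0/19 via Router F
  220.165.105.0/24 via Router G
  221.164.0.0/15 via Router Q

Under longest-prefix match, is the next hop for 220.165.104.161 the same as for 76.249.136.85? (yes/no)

220.165.104.161: longest match 220.165.96.0/19 -> Router F
76.249.136.85: longest match 0.0.0.0/0 -> Router L

no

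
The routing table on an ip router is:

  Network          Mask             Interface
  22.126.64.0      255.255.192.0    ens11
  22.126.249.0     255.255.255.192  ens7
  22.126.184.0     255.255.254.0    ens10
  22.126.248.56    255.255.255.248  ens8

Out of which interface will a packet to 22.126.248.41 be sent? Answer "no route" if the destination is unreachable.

No entry's prefix contains 22.126.248.41; there is no default route.

no route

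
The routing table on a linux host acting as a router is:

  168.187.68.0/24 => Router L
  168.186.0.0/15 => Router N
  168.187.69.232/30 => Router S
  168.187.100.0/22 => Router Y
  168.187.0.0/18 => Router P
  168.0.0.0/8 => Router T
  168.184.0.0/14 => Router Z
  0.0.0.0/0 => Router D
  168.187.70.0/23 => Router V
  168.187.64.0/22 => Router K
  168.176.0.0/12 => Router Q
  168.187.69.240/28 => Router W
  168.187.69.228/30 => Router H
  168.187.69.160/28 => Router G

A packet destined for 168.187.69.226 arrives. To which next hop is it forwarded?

Routes whose prefix contains 168.187.69.226:
  0.0.0.0/0 (default, matches everything) -> Router D
  168.0.0.0/8 (168.0.0.0 - 168.255.255.255) -> Router T
  168.176.0.0/12 (168.176.0.0 - 168.191.255.255) -> Router Q
  168.184.0.0/14 (168.184.0.0 - 168.187.255.255) -> Router Z
  168.186.0.0/15 (168.186.0.0 - 168.187.255.255) -> Router N
More-specific entries that do NOT match:
  168.187.69.232/30 (168.187.69.232 - 168.187.69.235) does not contain 168.187.69.226
  168.187.69.228/30 (168.187.69.228 - 168.187.69.231) does not contain 168.187.69.226
  168.187.69.240/28 (168.187.69.240 - 168.187.69.255) does not contain 168.187.69.226
  168.187.69.160/28 (168.187.69.160 - 168.187.69.175) does not contain 168.187.69.226
  168.187.68.0/24 (168.187.68.0 - 168.187.68.255) does not contain 168.187.69.226
  168.187.70.0/23 (168.187.70.0 - 168.187.71.255) does not contain 168.187.69.226
  168.187.100.0/22 (168.187.100.0 - 168.187.103.255) does not contain 168.187.69.226
  168.187.64.0/22 (168.187.64.0 - 168.187.67.255) does not contain 168.187.69.226
  168.187.0.0/18 (168.187.0.0 - 168.187.63.255) does not contain 168.187.69.226
Longest matching prefix is /15 -> next hop Router N.

Router N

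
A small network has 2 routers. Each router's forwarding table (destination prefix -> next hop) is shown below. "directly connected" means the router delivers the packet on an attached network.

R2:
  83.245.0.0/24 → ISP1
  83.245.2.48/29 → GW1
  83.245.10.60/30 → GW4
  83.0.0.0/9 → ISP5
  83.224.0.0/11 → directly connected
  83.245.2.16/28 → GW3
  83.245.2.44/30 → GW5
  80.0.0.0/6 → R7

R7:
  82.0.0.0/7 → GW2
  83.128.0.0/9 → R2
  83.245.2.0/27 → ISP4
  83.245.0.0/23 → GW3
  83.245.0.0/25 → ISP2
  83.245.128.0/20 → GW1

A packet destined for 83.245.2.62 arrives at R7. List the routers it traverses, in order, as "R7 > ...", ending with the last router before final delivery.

At R7: longest match for 83.245.2.62 is 83.128.0.0/9 -> R2
At R2: longest match for 83.245.2.62 is 83.224.0.0/11 -> directly connected

R7 > R2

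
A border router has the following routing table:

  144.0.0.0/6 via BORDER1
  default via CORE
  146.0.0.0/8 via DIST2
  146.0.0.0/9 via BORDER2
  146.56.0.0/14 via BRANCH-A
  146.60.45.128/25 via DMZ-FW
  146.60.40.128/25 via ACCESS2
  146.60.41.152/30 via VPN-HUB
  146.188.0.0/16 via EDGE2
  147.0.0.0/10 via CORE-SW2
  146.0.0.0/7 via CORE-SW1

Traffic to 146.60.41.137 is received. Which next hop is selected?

Routes whose prefix contains 146.60.41.137:
  0.0.0.0/0 (default, matches everything) -> CORE
  144.0.0.0/6 (144.0.0.0 - 147.255.255.255) -> BORDER1
  146.0.0.0/7 (146.0.0.0 - 147.255.255.255) -> CORE-SW1
  146.0.0.0/8 (146.0.0.0 - 146.255.255.255) -> DIST2
  146.0.0.0/9 (146.0.0.0 - 146.127.255.255) -> BORDER2
More-specific entries that do NOT match:
  146.60.41.152/30 (146.60.41.152 - 146.60.41.155) does not contain 146.60.41.137
  146.60.45.128/25 (146.60.45.128 - 146.60.45.255) does not contain 146.60.41.137
  146.60.40.128/25 (146.60.40.128 - 146.60.40.255) does not contain 146.60.41.137
  146.188.0.0/16 (146.188.0.0 - 146.188.255.255) does not contain 146.60.41.137
  146.56.0.0/14 (146.56.0.0 - 146.59.255.255) does not contain 146.60.41.137
  147.0.0.0/10 (147.0.0.0 - 147.63.255.255) does not contain 146.60.41.137
Longest matching prefix is /9 -> next hop BORDER2.

BORDER2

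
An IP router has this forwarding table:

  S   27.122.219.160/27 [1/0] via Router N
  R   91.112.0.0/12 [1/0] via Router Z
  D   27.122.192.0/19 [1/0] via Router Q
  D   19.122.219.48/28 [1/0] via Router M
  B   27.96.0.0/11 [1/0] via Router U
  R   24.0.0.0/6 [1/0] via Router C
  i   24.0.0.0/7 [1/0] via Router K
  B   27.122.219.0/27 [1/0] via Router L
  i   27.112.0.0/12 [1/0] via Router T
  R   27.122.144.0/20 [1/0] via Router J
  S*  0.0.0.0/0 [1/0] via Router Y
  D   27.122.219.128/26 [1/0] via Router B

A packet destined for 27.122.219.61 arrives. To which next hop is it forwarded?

Router Q

Routes whose prefix contains 27.122.219.61:
  0.0.0.0/0 (default, matches everything) -> Router Y
  24.0.0.0/6 (24.0.0.0 - 27.255.255.255) -> Router C
  27.96.0.0/11 (27.96.0.0 - 27.127.255.255) -> Router U
  27.112.0.0/12 (27.112.0.0 - 27.127.255.255) -> Router T
  27.122.192.0/19 (27.122.192.0 - 27.122.223.255) -> Router Q
More-specific entries that do NOT match:
  19.122.219.48/28 (19.122.219.48 - 19.122.219.63) does not contain 27.122.219.61
  27.122.219.160/27 (27.122.219.160 - 27.122.219.191) does not contain 27.122.219.61
  27.122.219.0/27 (27.122.219.0 - 27.122.219.31) does not contain 27.122.219.61
  27.122.219.128/26 (27.122.219.128 - 27.122.219.191) does not contain 27.122.219.61
  27.122.144.0/20 (27.122.144.0 - 27.122.159.255) does not contain 27.122.219.61
Longest matching prefix is /19 -> next hop Router Q.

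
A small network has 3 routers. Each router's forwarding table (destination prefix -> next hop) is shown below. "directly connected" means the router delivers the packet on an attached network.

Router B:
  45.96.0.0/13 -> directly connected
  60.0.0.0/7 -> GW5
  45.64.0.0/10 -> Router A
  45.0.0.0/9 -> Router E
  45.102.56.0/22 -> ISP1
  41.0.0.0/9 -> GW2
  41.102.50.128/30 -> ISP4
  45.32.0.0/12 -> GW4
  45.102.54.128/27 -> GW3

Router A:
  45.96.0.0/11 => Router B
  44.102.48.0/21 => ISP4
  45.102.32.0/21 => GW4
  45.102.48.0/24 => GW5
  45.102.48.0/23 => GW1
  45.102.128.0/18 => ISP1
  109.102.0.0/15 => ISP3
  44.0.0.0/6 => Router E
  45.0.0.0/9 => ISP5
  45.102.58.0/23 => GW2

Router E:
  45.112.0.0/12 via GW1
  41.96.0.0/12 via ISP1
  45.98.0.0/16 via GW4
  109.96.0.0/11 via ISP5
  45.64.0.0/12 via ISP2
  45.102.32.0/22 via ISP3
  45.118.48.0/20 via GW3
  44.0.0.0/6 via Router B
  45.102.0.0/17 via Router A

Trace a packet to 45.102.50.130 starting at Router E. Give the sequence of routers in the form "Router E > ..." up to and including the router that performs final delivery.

At Router E: longest match for 45.102.50.130 is 45.102.0.0/17 -> Router A
At Router A: longest match for 45.102.50.130 is 45.96.0.0/11 -> Router B
At Router B: longest match for 45.102.50.130 is 45.96.0.0/13 -> directly connected

Router E > Router A > Router B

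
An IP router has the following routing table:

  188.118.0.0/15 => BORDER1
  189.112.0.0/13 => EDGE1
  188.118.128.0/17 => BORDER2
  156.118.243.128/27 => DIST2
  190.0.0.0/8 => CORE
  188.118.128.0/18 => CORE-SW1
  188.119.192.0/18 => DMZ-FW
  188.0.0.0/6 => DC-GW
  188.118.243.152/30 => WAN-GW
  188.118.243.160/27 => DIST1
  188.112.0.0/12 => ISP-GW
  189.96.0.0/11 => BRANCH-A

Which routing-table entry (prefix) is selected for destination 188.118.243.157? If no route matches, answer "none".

Entries matching 188.118.243.157:
  188.0.0.0/6 (188.0.0.0 - 191.255.255.255)
  188.112.0.0/12 (188.112.0.0 - 188.127.255.255)
  188.118.0.0/15 (188.118.0.0 - 188.119.255.255)
  188.118.128.0/17 (188.118.128.0 - 188.118.255.255)
Most specific is 188.118.128.0/17.

188.118.128.0/17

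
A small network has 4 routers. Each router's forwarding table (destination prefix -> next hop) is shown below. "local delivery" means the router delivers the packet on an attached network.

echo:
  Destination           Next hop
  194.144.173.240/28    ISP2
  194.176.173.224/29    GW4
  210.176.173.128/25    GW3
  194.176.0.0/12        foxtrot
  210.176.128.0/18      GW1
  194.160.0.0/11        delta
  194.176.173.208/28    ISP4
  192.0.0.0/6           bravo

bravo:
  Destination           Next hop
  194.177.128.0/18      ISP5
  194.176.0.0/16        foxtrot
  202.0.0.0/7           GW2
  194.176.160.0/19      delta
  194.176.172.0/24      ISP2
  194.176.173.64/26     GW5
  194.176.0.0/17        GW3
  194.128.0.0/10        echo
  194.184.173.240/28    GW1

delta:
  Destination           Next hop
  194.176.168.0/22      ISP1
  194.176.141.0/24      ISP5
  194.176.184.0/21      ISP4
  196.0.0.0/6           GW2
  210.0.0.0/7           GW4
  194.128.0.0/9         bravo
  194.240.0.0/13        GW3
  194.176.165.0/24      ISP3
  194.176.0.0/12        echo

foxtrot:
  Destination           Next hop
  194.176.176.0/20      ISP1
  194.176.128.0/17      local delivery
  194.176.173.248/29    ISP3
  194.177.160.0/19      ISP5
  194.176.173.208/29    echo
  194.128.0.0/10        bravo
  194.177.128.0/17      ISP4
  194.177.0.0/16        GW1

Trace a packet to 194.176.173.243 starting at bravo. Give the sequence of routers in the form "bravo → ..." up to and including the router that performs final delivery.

bravo → delta → echo → foxtrot

At bravo: longest match for 194.176.173.243 is 194.176.160.0/19 -> delta
At delta: longest match for 194.176.173.243 is 194.176.0.0/12 -> echo
At echo: longest match for 194.176.173.243 is 194.176.0.0/12 -> foxtrot
At foxtrot: longest match for 194.176.173.243 is 194.176.128.0/17 -> local delivery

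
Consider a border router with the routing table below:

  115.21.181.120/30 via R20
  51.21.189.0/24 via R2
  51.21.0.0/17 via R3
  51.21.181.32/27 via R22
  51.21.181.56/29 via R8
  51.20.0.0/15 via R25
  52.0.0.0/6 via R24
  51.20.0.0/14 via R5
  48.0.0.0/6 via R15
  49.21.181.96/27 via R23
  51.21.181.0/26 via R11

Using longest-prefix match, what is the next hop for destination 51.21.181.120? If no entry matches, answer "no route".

R25

Routes whose prefix contains 51.21.181.120:
  48.0.0.0/6 (48.0.0.0 - 51.255.255.255) -> R15
  51.20.0.0/14 (51.20.0.0 - 51.23.255.255) -> R5
  51.20.0.0/15 (51.20.0.0 - 51.21.255.255) -> R25
More-specific entries that do NOT match:
  115.21.181.120/30 (115.21.181.120 - 115.21.181.123) does not contain 51.21.181.120
  51.21.181.56/29 (51.21.181.56 - 51.21.181.63) does not contain 51.21.181.120
  51.21.181.32/27 (51.21.181.32 - 51.21.181.63) does not contain 51.21.181.120
  49.21.181.96/27 (49.21.181.96 - 49.21.181.127) does not contain 51.21.181.120
  51.21.181.0/26 (51.21.181.0 - 51.21.181.63) does not contain 51.21.181.120
  51.21.189.0/24 (51.21.189.0 - 51.21.189.255) does not contain 51.21.181.120
  51.21.0.0/17 (51.21.0.0 - 51.21.127.255) does not contain 51.21.181.120
Longest matching prefix is /15 -> next hop R25.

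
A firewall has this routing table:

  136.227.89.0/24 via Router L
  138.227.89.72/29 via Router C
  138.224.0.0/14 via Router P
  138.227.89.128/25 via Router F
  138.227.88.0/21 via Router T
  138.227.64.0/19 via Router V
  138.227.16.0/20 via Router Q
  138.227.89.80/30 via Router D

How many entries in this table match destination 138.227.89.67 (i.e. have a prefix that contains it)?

3

Prefixes containing 138.227.89.67:
  138.224.0.0/14 (138.224.0.0 - 138.227.255.255)
  138.227.64.0/19 (138.227.64.0 - 138.227.95.255)
  138.227.88.0/21 (138.227.88.0 - 138.227.95.255)
Total matching entries: 3.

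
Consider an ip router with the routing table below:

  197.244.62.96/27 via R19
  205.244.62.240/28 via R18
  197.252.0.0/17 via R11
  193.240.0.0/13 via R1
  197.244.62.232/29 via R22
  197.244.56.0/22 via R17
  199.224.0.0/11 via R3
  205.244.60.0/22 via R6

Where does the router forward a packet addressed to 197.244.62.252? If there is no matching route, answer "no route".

no route

No entry's prefix contains 197.244.62.252; there is no default route.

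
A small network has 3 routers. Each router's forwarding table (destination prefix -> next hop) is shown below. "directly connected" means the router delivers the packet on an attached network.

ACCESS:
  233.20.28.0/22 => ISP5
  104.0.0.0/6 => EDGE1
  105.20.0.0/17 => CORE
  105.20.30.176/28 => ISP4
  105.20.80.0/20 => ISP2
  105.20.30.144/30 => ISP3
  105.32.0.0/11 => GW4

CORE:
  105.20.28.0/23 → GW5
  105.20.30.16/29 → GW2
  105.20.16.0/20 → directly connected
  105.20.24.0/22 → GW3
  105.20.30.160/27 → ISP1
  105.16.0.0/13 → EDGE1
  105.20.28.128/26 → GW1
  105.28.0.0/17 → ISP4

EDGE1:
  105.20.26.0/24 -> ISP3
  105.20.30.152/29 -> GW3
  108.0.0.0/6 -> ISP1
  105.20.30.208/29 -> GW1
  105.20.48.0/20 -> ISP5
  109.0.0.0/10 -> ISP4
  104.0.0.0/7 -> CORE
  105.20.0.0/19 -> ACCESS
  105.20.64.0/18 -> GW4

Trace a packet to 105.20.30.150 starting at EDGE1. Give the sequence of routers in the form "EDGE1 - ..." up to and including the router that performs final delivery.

At EDGE1: longest match for 105.20.30.150 is 105.20.0.0/19 -> ACCESS
At ACCESS: longest match for 105.20.30.150 is 105.20.0.0/17 -> CORE
At CORE: longest match for 105.20.30.150 is 105.20.16.0/20 -> directly connected

EDGE1 - ACCESS - CORE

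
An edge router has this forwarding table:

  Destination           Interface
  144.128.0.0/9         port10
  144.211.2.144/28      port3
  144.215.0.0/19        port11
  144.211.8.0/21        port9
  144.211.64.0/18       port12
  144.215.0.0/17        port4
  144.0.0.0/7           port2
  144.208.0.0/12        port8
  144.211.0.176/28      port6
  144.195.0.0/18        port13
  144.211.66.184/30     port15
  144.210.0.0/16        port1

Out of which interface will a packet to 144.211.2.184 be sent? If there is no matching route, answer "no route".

port8

Routes whose prefix contains 144.211.2.184:
  144.0.0.0/7 (144.0.0.0 - 145.255.255.255) -> port2
  144.128.0.0/9 (144.128.0.0 - 144.255.255.255) -> port10
  144.208.0.0/12 (144.208.0.0 - 144.223.255.255) -> port8
More-specific entries that do NOT match:
  144.211.66.184/30 (144.211.66.184 - 144.211.66.187) does not contain 144.211.2.184
  144.211.2.144/28 (144.211.2.144 - 144.211.2.159) does not contain 144.211.2.184
  144.211.0.176/28 (144.211.0.176 - 144.211.0.191) does not contain 144.211.2.184
  144.211.8.0/21 (144.211.8.0 - 144.211.15.255) does not contain 144.211.2.184
  144.215.0.0/19 (144.215.0.0 - 144.215.31.255) does not contain 144.211.2.184
  144.211.64.0/18 (144.211.64.0 - 144.211.127.255) does not contain 144.211.2.184
  144.195.0.0/18 (144.195.0.0 - 144.195.63.255) does not contain 144.211.2.184
  144.215.0.0/17 (144.215.0.0 - 144.215.127.255) does not contain 144.211.2.184
  144.210.0.0/16 (144.210.0.0 - 144.210.255.255) does not contain 144.211.2.184
Longest matching prefix is /12 -> interface port8.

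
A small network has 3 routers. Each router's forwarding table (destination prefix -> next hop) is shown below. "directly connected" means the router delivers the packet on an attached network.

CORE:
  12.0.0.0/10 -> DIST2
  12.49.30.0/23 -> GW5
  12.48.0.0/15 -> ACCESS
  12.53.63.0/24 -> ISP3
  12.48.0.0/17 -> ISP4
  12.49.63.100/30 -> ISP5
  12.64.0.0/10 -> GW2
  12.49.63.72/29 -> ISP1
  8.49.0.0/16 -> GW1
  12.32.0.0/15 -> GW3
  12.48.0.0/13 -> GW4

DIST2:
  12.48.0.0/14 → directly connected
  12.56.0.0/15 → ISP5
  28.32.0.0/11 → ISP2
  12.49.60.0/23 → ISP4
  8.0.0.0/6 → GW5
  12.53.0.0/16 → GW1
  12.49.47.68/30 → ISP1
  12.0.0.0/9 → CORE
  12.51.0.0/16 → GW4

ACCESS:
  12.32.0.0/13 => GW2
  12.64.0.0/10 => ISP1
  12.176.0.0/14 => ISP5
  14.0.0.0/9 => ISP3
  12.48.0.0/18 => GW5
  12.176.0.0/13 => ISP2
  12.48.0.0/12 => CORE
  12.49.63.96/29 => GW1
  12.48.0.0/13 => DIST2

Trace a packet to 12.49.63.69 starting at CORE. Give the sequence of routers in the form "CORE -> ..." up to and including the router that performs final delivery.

At CORE: longest match for 12.49.63.69 is 12.48.0.0/15 -> ACCESS
At ACCESS: longest match for 12.49.63.69 is 12.48.0.0/13 -> DIST2
At DIST2: longest match for 12.49.63.69 is 12.48.0.0/14 -> directly connected

CORE -> ACCESS -> DIST2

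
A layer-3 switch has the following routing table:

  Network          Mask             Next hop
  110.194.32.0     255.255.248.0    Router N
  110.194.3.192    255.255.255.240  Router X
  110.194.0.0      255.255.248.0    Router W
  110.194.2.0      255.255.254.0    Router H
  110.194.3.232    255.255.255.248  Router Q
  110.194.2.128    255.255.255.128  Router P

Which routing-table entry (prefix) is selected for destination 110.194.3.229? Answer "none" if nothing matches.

Entries matching 110.194.3.229:
  110.194.0.0/21 (110.194.0.0 - 110.194.7.255)
  110.194.2.0/23 (110.194.2.0 - 110.194.3.255)
Most specific is 110.194.2.0/23.

110.194.2.0/23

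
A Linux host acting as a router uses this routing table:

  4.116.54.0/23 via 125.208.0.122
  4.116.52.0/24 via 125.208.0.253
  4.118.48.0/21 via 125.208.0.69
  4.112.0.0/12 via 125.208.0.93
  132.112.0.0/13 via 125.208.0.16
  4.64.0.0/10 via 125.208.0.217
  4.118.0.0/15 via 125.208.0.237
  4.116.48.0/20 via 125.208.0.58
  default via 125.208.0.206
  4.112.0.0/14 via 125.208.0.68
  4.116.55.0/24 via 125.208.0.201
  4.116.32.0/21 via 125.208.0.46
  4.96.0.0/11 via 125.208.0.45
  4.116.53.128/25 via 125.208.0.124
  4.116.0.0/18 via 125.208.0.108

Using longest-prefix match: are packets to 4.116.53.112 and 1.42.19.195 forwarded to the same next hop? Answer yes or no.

no

4.116.53.112: longest match 4.116.48.0/20 -> 125.208.0.58
1.42.19.195: longest match 0.0.0.0/0 -> 125.208.0.206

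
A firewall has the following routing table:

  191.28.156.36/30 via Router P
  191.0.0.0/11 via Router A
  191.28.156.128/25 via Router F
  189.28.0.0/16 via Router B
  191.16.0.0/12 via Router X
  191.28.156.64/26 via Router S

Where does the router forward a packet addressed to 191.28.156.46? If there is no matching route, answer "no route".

Router X

Routes whose prefix contains 191.28.156.46:
  191.0.0.0/11 (191.0.0.0 - 191.31.255.255) -> Router A
  191.16.0.0/12 (191.16.0.0 - 191.31.255.255) -> Router X
More-specific entries that do NOT match:
  191.28.156.36/30 (191.28.156.36 - 191.28.156.39) does not contain 191.28.156.46
  191.28.156.64/26 (191.28.156.64 - 191.28.156.127) does not contain 191.28.156.46
  191.28.156.128/25 (191.28.156.128 - 191.28.156.255) does not contain 191.28.156.46
  189.28.0.0/16 (189.28.0.0 - 189.28.255.255) does not contain 191.28.156.46
Longest matching prefix is /12 -> next hop Router X.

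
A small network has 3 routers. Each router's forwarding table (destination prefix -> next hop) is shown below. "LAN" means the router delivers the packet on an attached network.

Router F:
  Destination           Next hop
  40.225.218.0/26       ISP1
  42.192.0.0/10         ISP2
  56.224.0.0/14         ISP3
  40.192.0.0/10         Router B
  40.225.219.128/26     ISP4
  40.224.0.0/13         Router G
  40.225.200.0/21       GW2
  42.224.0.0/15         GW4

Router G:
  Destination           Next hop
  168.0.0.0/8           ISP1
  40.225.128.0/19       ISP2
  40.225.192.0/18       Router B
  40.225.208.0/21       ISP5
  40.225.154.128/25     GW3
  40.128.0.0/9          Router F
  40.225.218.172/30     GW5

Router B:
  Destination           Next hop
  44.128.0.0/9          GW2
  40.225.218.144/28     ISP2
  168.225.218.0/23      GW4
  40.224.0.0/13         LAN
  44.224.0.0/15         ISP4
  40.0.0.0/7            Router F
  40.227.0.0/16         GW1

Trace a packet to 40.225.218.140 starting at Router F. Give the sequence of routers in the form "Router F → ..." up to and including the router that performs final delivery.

At Router F: longest match for 40.225.218.140 is 40.224.0.0/13 -> Router G
At Router G: longest match for 40.225.218.140 is 40.225.192.0/18 -> Router B
At Router B: longest match for 40.225.218.140 is 40.224.0.0/13 -> LAN

Router F → Router G → Router B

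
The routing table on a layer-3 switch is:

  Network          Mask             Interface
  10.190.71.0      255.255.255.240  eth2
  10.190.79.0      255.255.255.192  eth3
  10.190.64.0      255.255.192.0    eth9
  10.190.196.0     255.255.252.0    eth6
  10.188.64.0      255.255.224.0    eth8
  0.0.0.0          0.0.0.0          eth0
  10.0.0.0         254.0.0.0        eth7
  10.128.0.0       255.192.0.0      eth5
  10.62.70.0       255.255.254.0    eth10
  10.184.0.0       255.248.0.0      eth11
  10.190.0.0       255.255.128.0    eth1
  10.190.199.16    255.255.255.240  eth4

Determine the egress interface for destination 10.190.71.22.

eth9

Routes whose prefix contains 10.190.71.22:
  0.0.0.0/0 (default, matches everything) -> eth0
  10.0.0.0/7 (10.0.0.0 - 11.255.255.255) -> eth7
  10.128.0.0/10 (10.128.0.0 - 10.191.255.255) -> eth5
  10.184.0.0/13 (10.184.0.0 - 10.191.255.255) -> eth11
  10.190.0.0/17 (10.190.0.0 - 10.190.127.255) -> eth1
  10.190.64.0/18 (10.190.64.0 - 10.190.127.255) -> eth9
More-specific entries that do NOT match:
  10.190.71.0/28 (10.190.71.0 - 10.190.71.15) does not contain 10.190.71.22
  10.190.199.16/28 (10.190.199.16 - 10.190.199.31) does not contain 10.190.71.22
  10.190.79.0/26 (10.190.79.0 - 10.190.79.63) does not contain 10.190.71.22
  10.62.70.0/23 (10.62.70.0 - 10.62.71.255) does not contain 10.190.71.22
  10.190.196.0/22 (10.190.196.0 - 10.190.199.255) does not contain 10.190.71.22
  10.188.64.0/19 (10.188.64.0 - 10.188.95.255) does not contain 10.190.71.22
Longest matching prefix is /18 -> interface eth9.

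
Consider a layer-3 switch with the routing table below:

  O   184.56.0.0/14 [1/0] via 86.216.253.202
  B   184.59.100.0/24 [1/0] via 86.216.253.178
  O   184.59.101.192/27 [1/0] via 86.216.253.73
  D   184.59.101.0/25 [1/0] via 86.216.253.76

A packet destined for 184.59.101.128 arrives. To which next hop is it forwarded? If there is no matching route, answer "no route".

Routes whose prefix contains 184.59.101.128:
  184.56.0.0/14 (184.56.0.0 - 184.59.255.255) -> 86.216.253.202
More-specific entries that do NOT match:
  184.59.101.192/27 (184.59.101.192 - 184.59.101.223) does not contain 184.59.101.128
  184.59.101.0/25 (184.59.101.0 - 184.59.101.127) does not contain 184.59.101.128
  184.59.100.0/24 (184.59.100.0 - 184.59.100.255) does not contain 184.59.101.128
Longest matching prefix is /14 -> next hop 86.216.253.202.

86.216.253.202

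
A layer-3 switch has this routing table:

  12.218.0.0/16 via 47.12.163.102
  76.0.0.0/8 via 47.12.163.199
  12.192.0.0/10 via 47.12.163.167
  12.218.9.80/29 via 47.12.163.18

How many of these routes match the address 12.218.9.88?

Prefixes containing 12.218.9.88:
  12.192.0.0/10 (12.192.0.0 - 12.255.255.255)
  12.218.0.0/16 (12.218.0.0 - 12.218.255.255)
Total matching entries: 2.

2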